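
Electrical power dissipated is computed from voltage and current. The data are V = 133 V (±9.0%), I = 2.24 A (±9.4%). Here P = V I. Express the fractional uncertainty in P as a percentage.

13.0%

Relative error in a monomial: (δP/P)² = Σ (nᵢ · δxᵢ/xᵢ)².
  (1·δV/V)² = (1×0.0900)² = 0.00810;  (1·δI/I)² = (1×0.0940)² = 0.00884
δP/P = √(0.0169) = 0.130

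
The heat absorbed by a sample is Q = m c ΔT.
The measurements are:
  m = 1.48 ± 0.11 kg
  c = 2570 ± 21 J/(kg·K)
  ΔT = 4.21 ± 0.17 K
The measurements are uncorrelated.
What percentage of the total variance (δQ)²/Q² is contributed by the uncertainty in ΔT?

(δQ/Q)² = (1·δm/m)² + (1·δc/c)² + (1·δΔT/ΔT)²
  m term: (1×0.0743)² = 0.00552
  c term: (1×0.00817)² = 6.68e-05
  ΔT term: (1×0.0404)² = 0.00163
Total = 0.00722. Share from ΔT = 0.00163/0.00722 = 0.226.

22.6%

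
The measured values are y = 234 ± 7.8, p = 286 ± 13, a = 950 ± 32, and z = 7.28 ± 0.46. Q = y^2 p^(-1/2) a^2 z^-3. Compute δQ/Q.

Products/powers → add relative errors in quadrature, weighted by exponent:
  (2·δy/y)² = (2×0.0333)² = 0.00444;  (−½·δp/p)² = (-0.5×0.0455)² = 0.000517;  (2·δa/a)² = (2×0.0337)² = 0.00454;  (-3·δz/z)² = (-3×0.0632)² = 0.0359
δQ/Q = √(0.0454) = 0.213

0.213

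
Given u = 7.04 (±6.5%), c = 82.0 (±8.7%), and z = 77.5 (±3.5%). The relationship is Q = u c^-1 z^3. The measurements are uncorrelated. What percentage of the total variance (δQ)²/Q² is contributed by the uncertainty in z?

(δQ/Q)² = (1·δu/u)² + (-1·δc/c)² + (3·δz/z)²
  u term: (1×0.0650)² = 0.00423
  c term: (-1×0.0870)² = 0.00757
  z term: (3×0.0350)² = 0.0110
Total = 0.0228. Share from z = 0.0110/0.0228 = 0.483.

48.3%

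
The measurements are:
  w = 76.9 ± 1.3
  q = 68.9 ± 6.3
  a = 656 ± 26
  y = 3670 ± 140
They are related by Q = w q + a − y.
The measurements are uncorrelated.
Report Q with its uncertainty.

Let p = w·q = 5300. δp/p = √((1·δw/w)² + (1·δq/q)²) = √(0.000286 + 0.00836) = 0.0930, so δp = 493.
Q = p + a − y: δQ = √(δp² + δa² + δy²) = √(2.43e+05 + 676 + 19600) = 513
Q = 2280.

2280 ± 513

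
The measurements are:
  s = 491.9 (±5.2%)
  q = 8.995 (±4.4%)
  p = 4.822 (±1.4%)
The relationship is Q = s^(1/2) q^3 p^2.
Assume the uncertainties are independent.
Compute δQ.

51600

For a monomial Q ∝ s^(1/2), q^3, p^2, fractional errors add in quadrature:
  (½·δs/s)² = (0.5×0.0520)² = 0.000676;  (3·δq/q)² = (3×0.0440)² = 0.0174;  (2·δp/p)² = (2×0.0140)² = 0.000784
δQ/Q = √(0.0189) = 0.137
Q = 375300, so δQ = 0.137 × 375300 = 51600.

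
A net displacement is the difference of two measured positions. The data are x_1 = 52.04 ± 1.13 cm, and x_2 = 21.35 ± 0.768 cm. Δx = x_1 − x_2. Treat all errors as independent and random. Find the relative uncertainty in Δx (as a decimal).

0.0445

Each term contributes (cᵢ δxᵢ)² to (δΔx)²:
  (δx_1)² = 1.28;  (δx_2)² = 0.590
δΔx = √(1.87) = 1.37 cm
Δx = 30.69 cm, so δΔx/Δx = 1.37/30.69 = 0.0445.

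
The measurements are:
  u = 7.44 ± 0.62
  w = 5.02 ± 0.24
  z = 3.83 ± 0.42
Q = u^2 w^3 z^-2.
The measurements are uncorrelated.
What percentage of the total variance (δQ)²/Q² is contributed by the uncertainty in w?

(δQ/Q)² = (2·δu/u)² + (3·δw/w)² + (-2·δz/z)²
  u term: (2×0.0833)² = 0.0278
  w term: (3×0.0478)² = 0.0206
  z term: (-2×0.110)² = 0.0481
Total = 0.0965. Share from w = 0.0206/0.0965 = 0.213.

21.3%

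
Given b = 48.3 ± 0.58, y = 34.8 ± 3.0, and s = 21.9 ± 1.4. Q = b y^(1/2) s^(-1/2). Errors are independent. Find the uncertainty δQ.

3.35

Q is a product of powers, so relative uncertainties combine in quadrature:
  (1·δb/b)² = (1×0.0120)² = 0.000144;  (½·δy/y)² = (0.5×0.0862)² = 0.00186;  (−½·δs/s)² = (-0.5×0.0639)² = 0.00102
δQ/Q = √(0.00302) = 0.0550
Q = 60.9, so δQ = 0.0550 × 60.9 = 3.35.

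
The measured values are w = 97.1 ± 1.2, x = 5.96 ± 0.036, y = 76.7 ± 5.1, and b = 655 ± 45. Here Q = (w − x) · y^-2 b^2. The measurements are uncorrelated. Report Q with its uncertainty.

Let u = w − x = 91.1. δu = √(δw² + δx²) = √(1.44 + 0.00130) = 1.20, so δu/u = 0.0132.
Q is then a monomial in u, y, b:
δQ/Q = √((δu/u)² + (-2·δy/y)² + (2·δb/b)²) = √(0.000174 + 0.0177 + 0.0189) = 0.192
Q = 6650, so δQ = 0.192 × 6650 = 1270.

6650 ± 1270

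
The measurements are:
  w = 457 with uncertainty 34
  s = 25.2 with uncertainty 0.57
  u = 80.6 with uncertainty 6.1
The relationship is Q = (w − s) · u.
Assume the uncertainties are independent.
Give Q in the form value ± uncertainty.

Let h = w − s = 432. δh = √(δw² + δs²) = √(1160 + 0.325) = 34.0, so δh/h = 0.0788.
Q is then a monomial in h, u:
δQ/Q = √((δh/h)² + (1·δu/u)²) = √(0.00620 + 0.00573) = 0.109
Q = 34800, so δQ = 0.109 × 34800 = 3800.

34800 ± 3800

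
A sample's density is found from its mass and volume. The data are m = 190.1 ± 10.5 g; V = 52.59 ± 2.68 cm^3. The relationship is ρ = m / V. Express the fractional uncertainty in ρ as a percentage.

7.52%

Relative error in a monomial: (δρ/ρ)² = Σ (nᵢ · δxᵢ/xᵢ)².
  (1·δm/m)² = (1×0.0552)² = 0.00305;  (-1·δV/V)² = (-1×0.0510)² = 0.00260
δρ/ρ = √(0.00565) = 0.0752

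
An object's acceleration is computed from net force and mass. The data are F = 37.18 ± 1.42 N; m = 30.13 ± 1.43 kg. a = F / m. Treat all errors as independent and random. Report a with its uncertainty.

1.234 ± 0.0752 m/s^2

a is a product of powers, so relative uncertainties combine in quadrature:
  (1·δF/F)² = (1×0.0382)² = 0.00146;  (-1·δm/m)² = (-1×0.0475)² = 0.00225
δa/a = √(0.00371) = 0.0609
a = 1.234 m/s^2, so δa = 0.0609 × 1.234 = 0.0752 m/s^2.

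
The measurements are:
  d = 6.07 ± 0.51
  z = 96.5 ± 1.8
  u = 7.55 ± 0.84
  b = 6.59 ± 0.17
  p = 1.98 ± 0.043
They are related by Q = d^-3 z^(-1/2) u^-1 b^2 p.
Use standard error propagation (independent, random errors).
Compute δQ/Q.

0.281

Q is a product of powers, so relative uncertainties combine in quadrature:
  (-3·δd/d)² = (-3×0.0840)² = 0.0635;  (−½·δz/z)² = (-0.5×0.0187)² = 8.7e-05;  (-1·δu/u)² = (-1×0.111)² = 0.0124;  (2·δb/b)² = (2×0.0258)² = 0.00266;  (1·δp/p)² = (1×0.0217)² = 0.000472
δQ/Q = √(0.0791) = 0.281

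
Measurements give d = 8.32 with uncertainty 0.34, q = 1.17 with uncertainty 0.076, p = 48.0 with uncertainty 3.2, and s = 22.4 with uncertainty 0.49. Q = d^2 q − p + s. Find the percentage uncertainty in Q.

16.3%

Let w = d^2·q = 81.0. δw/w = √((2·δd/d)² + (1·δq/q)²) = √(0.00668 + 0.00422) = 0.104, so δw = 8.46.
Q = w − p + s: δQ = √(δw² + δp² + δs²) = √(71.5 + 10.2 + 0.240) = 9.05
Q = 55.4, so δQ/Q = 9.05/55.4 = 0.163.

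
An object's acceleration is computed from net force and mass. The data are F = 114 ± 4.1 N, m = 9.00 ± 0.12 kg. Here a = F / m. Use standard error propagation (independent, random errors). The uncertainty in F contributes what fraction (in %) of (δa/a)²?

87.9%

(δa/a)² = (1·δF/F)² + (-1·δm/m)²
  F term: (1×0.0360)² = 0.00129
  m term: (-1×0.0133)² = 0.000178
Total = 0.00147. Share from F = 0.00129/0.00147 = 0.879.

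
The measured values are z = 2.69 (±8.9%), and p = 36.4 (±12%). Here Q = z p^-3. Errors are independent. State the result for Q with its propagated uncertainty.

(5.58 ± 2.07) × 10^-5

For a monomial Q ∝ z, p^-3, fractional errors add in quadrature:
  (1·δz/z)² = (1×0.0890)² = 0.00792;  (-3·δp/p)² = (-3×0.120)² = 0.130
δQ/Q = √(0.138) = 0.371
Q = 5.58e-05, so δQ = 0.371 × 5.58e-05 = 2.07e-05.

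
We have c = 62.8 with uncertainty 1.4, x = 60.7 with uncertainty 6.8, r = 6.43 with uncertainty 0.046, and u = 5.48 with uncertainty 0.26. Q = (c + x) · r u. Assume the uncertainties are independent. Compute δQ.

Let w = c + x = 124. δw = √(δc² + δx²) = √(1.96 + 46.2) = 6.94, so δw/w = 0.0562.
Q is then a monomial in w, r, u:
δQ/Q = √((δw/w)² + (1·δr/r)² + (1·δu/u)²) = √(0.00316 + 5.12e-05 + 0.00225) = 0.0739
Q = 4350, so δQ = 0.0739 × 4350 = 322.

322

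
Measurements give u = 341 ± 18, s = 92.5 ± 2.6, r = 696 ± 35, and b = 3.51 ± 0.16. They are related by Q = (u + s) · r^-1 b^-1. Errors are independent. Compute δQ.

Let w = u + s = 434. δw = √(δu² + δs²) = √(324 + 6.76) = 18.2, so δw/w = 0.0420.
Q is then a monomial in w, r, b:
δQ/Q = √((δw/w)² + (-1·δr/r)² + (-1·δb/b)²) = √(0.00176 + 0.00253 + 0.00208) = 0.0798
Q = 0.177, so δQ = 0.0798 × 0.177 = 0.0142.

0.0142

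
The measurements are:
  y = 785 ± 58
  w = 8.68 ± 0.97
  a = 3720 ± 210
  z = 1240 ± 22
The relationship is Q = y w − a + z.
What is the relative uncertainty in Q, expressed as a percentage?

21.6%

Let p = y·w = 6810. δp/p = √((1·δy/y)² + (1·δw/w)²) = √(0.00546 + 0.0125) = 0.134, so δp = 913.
Q = p − a + z: δQ = √(δp² + δa² + δz²) = √(8.33e+05 + 44100 + 484) = 937
Q = 4330, so δQ/Q = 937/4330 = 0.216.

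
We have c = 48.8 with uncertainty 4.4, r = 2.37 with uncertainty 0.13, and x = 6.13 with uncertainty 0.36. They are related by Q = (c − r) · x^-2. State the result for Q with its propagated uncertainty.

Let u = c − r = 46.4. δu = √(δc² + δr²) = √(19.4 + 0.0169) = 4.40, so δu/u = 0.0948.
Q is then a monomial in u, x:
δQ/Q = √((δu/u)² + (-2·δx/x)²) = √(0.00899 + 0.0138) = 0.151
Q = 1.24, so δQ = 0.151 × 1.24 = 0.187.

1.24 ± 0.187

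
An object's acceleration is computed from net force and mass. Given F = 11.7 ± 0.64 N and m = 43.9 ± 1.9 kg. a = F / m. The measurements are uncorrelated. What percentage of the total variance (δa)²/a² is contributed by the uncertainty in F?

61.5%

(δa/a)² = (1·δF/F)² + (-1·δm/m)²
  F term: (1×0.0547)² = 0.00299
  m term: (-1×0.0433)² = 0.00187
Total = 0.00487. Share from F = 0.00299/0.00487 = 0.615.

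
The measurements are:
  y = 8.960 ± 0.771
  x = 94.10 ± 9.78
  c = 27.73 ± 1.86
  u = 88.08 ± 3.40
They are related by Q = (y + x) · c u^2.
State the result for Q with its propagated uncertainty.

(2.217 ± 0.310) × 10^7

Let w = y + x = 103.1. δw = √(δy² + δx²) = √(0.594 + 95.6) = 9.81, so δw/w = 0.0952.
Q is then a monomial in w, c, u:
δQ/Q = √((δw/w)² + (1·δc/c)² + (2·δu/u)²) = √(0.00906 + 0.00450 + 0.00596) = 0.140
Q = 2.217e+07, so δQ = 0.140 × 2.217e+07 = 3.1e+06.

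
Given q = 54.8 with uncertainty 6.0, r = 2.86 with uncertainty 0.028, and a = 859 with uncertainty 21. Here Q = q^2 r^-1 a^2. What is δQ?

Each factor contributes (exponent × relative error)² to (δQ/Q)²:
  (2·δq/q)² = (2×0.109)² = 0.0480;  (-1·δr/r)² = (-1×0.00979)² = 9.58e-05;  (2·δa/a)² = (2×0.0244)² = 0.00239
δQ/Q = √(0.0504) = 0.225
Q = 7.75e+08, so δQ = 0.225 × 7.75e+08 = 1.74e+08.

1.74e+08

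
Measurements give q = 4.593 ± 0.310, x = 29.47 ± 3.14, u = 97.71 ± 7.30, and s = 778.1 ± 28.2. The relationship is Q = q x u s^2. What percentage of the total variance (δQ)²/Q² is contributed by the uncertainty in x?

(δQ/Q)² = (1·δq/q)² + (1·δx/x)² + (1·δu/u)² + (2·δs/s)²
  q term: (1×0.0675)² = 0.00456
  x term: (1×0.107)² = 0.0114
  u term: (1×0.0747)² = 0.00558
  s term: (2×0.0362)² = 0.00525
Total = 0.0267. Share from x = 0.0114/0.0267 = 0.424.

42.4%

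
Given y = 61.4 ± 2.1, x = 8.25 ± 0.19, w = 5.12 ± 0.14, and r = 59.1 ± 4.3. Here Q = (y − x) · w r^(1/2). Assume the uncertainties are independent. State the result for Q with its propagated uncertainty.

Let u = y − x = 53.1. δu = √(δy² + δx²) = √(4.41 + 0.0361) = 2.11, so δu/u = 0.0397.
Q is then a monomial in u, w, r:
δQ/Q = √((δu/u)² + (1·δw/w)² + (½·δr/r)²) = √(0.00157 + 0.000748 + 0.00132) = 0.0604
Q = 2090, so δQ = 0.0604 × 2090 = 126.

2090 ± 126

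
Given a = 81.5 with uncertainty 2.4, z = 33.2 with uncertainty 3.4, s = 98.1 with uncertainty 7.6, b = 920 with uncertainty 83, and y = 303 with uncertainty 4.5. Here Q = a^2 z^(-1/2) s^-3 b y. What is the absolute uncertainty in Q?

89.1

Since Q is a product/quotient, work with relative uncertainties:
  (2·δa/a)² = (2×0.0294)² = 0.00347;  (−½·δz/z)² = (-0.5×0.102)² = 0.00262;  (-3·δs/s)² = (-3×0.0775)² = 0.0540;  (1·δb/b)² = (1×0.0902)² = 0.00814;  (1·δy/y)² = (1×0.0149)² = 0.000221
δQ/Q = √(0.0685) = 0.262
Q = 340, so δQ = 0.262 × 340 = 89.1.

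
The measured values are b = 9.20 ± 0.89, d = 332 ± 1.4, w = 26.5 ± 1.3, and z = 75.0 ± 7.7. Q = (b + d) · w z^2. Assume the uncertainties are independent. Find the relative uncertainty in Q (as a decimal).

Let u = b + d = 341. δu = √(δb² + δd²) = √(0.792 + 1.96) = 1.66, so δu/u = 0.00486.
Q is then a monomial in u, w, z:
δQ/Q = √((δu/u)² + (1·δw/w)² + (2·δz/z)²) = √(2.36e-05 + 0.00241 + 0.0422) = 0.211

0.211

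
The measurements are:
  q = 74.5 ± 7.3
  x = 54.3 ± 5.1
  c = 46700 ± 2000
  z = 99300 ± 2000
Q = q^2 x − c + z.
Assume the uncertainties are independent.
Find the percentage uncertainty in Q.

18.5%

Let p = q^2·x = 3.01e+05. δp/p = √((2·δq/q)² + (1·δx/x)²) = √(0.0384 + 0.00882) = 0.217, so δp = 65500.
Q = p − c + z: δQ = √(δp² + δc² + δz²) = √(4.29e+09 + 4e+06 + 4e+06) = 65600
Q = 3.54e+05, so δQ/Q = 65600/3.54e+05 = 0.185.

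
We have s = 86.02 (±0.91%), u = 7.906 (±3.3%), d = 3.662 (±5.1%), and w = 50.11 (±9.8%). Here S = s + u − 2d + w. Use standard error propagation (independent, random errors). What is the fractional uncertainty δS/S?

Each term contributes (cᵢ δxᵢ)² to (δS)²:
  (δs)² = 0.613;  (δu)² = 0.0681;  (2·δd)² = 0.140;  (δw)² = 24.1
δS = √(24.9) = 4.99
S = 136.7, so δS/S = 4.99/136.7 = 0.0365.

0.0365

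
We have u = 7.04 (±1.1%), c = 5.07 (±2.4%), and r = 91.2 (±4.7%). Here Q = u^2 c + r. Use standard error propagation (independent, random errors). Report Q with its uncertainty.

342 ± 9.24

Let p = u^2·c = 251. δp/p = √((2·δu/u)² + (1·δc/c)²) = √(0.000484 + 0.000576) = 0.0326, so δp = 8.18.
Q = p + r: δQ = √(δp² + δr²) = √(66.9 + 18.4) = 9.24
Q = 342.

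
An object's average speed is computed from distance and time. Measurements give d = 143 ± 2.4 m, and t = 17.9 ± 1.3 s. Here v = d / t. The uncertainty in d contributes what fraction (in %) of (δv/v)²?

(δv/v)² = (1·δd/d)² + (-1·δt/t)²
  d term: (1×0.0168)² = 0.000282
  t term: (-1×0.0726)² = 0.00527
Total = 0.00556. Share from d = 0.000282/0.00556 = 0.0507.

5.07%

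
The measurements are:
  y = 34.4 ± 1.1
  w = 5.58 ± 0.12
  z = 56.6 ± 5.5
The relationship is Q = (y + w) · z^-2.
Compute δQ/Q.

Let u = y + w = 40.0. δu = √(δy² + δw²) = √(1.21 + 0.0144) = 1.11, so δu/u = 0.0277.
Q is then a monomial in u, z:
δQ/Q = √((δu/u)² + (-2·δz/z)²) = √(0.000766 + 0.0378) = 0.196

0.196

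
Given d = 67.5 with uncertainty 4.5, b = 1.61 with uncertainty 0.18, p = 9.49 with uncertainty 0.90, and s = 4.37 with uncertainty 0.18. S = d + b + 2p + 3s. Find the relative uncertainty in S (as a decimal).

0.0482

S is a linear combination, so absolute uncertainties add in quadrature:
  (δd)² = 20.2;  (δb)² = 0.0324;  (2·δp)² = 3.24;  (3·δs)² = 0.292
δS = √(23.8) = 4.88
S = 101, so δS/S = 4.88/101 = 0.0482.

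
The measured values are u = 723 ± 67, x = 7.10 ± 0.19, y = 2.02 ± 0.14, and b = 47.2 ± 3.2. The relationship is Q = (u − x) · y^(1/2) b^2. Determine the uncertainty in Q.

Let w = u − x = 716. δw = √(δu² + δx²) = √(4490 + 0.0361) = 67.0, so δw/w = 0.0936.
Q is then a monomial in w, y, b:
δQ/Q = √((δw/w)² + (½·δy/y)² + (2·δb/b)²) = √(0.00876 + 0.00120 + 0.0184) = 0.168
Q = 2.27e+06, so δQ = 0.168 × 2.27e+06 = 3.82e+05.

3.82e+05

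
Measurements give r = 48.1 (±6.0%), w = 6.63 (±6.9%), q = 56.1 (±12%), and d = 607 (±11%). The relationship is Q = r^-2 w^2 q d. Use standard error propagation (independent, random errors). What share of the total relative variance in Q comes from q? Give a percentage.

(δQ/Q)² = (-2·δr/r)² + (2·δw/w)² + (1·δq/q)² + (1·δd/d)²
  r term: (-2×0.0600)² = 0.0144
  w term: (2×0.0690)² = 0.0190
  q term: (1×0.120)² = 0.0144
  d term: (1×0.110)² = 0.0121
Total = 0.0599. Share from q = 0.0144/0.0599 = 0.240.

24.0%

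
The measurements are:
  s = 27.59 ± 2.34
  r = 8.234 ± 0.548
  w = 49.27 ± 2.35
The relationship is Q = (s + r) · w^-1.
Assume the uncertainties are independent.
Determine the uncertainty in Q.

0.0598

Let u = s + r = 35.82. δu = √(δs² + δr²) = √(5.48 + 0.300) = 2.40, so δu/u = 0.0671.
Q is then a monomial in u, w:
δQ/Q = √((δu/u)² + (-1·δw/w)²) = √(0.00450 + 0.00227) = 0.0823
Q = 0.7271, so δQ = 0.0823 × 0.7271 = 0.0598.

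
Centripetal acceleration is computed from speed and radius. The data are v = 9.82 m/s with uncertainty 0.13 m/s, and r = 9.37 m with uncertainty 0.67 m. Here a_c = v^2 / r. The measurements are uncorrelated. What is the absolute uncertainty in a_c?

0.785 m/s^2

Products/powers → add relative errors in quadrature, weighted by exponent:
  (2·δv/v)² = (2×0.0132)² = 0.000701;  (-1·δr/r)² = (-1×0.0715)² = 0.00511
δa_c/a_c = √(0.00581) = 0.0762
a_c = 10.3 m/s^2, so δa_c = 0.0762 × 10.3 = 0.785 m/s^2.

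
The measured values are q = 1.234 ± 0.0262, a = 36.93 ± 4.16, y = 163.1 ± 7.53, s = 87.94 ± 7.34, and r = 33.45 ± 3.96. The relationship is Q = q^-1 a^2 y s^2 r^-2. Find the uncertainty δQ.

Since Q is a product/quotient, work with relative uncertainties:
  (-1·δq/q)² = (-1×0.0212)² = 0.000451;  (2·δa/a)² = (2×0.113)² = 0.0508;  (1·δy/y)² = (1×0.0462)² = 0.00213;  (2·δs/s)² = (2×0.0835)² = 0.0279;  (-2·δr/r)² = (-2×0.118)² = 0.0561
δQ/Q = √(0.137) = 0.370
Q = 1.246e+06, so δQ = 0.370 × 1.246e+06 = 4.62e+05.

4.62e+05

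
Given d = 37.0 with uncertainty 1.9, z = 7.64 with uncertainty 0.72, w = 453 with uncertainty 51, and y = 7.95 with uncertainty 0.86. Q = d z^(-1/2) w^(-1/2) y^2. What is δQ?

For a monomial Q ∝ d, z^(-1/2), w^(-1/2), y^2, fractional errors add in quadrature:
  (1·δd/d)² = (1×0.0514)² = 0.00264;  (−½·δz/z)² = (-0.5×0.0942)² = 0.00222;  (−½·δw/w)² = (-0.5×0.113)² = 0.00317;  (2·δy/y)² = (2×0.108)² = 0.0468
δQ/Q = √(0.0548) = 0.234
Q = 39.8, so δQ = 0.234 × 39.8 = 9.31.

9.31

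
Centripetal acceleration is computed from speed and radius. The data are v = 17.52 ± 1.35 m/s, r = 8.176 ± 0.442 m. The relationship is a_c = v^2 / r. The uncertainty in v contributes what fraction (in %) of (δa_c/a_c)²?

89.0%

(δa_c/a_c)² = (2·δv/v)² + (-1·δr/r)²
  v term: (2×0.0771)² = 0.0237
  r term: (-1×0.0541)² = 0.00292
Total = 0.0267. Share from v = 0.0237/0.0267 = 0.890.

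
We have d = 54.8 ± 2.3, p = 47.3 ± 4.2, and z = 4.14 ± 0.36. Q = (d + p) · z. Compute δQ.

41.8

Let u = d + p = 102. δu = √(δd² + δp²) = √(5.29 + 17.6) = 4.79, so δu/u = 0.0469.
Q is then a monomial in u, z:
δQ/Q = √((δu/u)² + (1·δz/z)²) = √(0.00220 + 0.00756) = 0.0988
Q = 423, so δQ = 0.0988 × 423 = 41.8.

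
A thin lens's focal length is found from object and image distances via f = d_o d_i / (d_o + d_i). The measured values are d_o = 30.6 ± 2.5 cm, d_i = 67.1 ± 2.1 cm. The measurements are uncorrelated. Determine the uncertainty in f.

1.20 cm

∂f/∂d_o = (d_i/(d_o+d_i))² = 0.472;  ∂f/∂d_i = (d_o/(d_o+d_i))² = 0.0981
δf = √((∂f/∂d_o · δd_o)² + (∂f/∂d_i · δd_i)²) = √(1.39 + 0.0424) = 1.20 cm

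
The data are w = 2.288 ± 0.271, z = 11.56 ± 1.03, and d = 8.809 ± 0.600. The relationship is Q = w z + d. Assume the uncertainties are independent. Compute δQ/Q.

Let p = w·z = 26.45. δp/p = √((1·δw/w)² + (1·δz/z)²) = √(0.0140 + 0.00794) = 0.148, so δp = 3.92.
Q = p + d: δQ = √(δp² + δd²) = √(15.4 + 0.360) = 3.97
Q = 35.26, so δQ/Q = 3.97/35.26 = 0.112.

0.112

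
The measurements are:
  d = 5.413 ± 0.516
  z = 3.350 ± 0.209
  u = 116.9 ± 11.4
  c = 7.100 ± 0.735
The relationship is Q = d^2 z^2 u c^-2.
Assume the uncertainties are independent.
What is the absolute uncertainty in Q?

246

Since Q is a product/quotient, work with relative uncertainties:
  (2·δd/d)² = (2×0.0953)² = 0.0363;  (2·δz/z)² = (2×0.0624)² = 0.0156;  (1·δu/u)² = (1×0.0975)² = 0.00951;  (-2·δc/c)² = (-2×0.104)² = 0.0429
δQ/Q = √(0.104) = 0.323
Q = 762.5, so δQ = 0.323 × 762.5 = 246.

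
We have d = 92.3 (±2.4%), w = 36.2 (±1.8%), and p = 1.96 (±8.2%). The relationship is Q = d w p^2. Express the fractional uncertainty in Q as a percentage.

Q is a product of powers, so relative uncertainties combine in quadrature:
  (1·δd/d)² = (1×0.0240)² = 0.000576;  (1·δw/w)² = (1×0.0180)² = 0.000324;  (2·δp/p)² = (2×0.0820)² = 0.0269
δQ/Q = √(0.0278) = 0.167

16.7%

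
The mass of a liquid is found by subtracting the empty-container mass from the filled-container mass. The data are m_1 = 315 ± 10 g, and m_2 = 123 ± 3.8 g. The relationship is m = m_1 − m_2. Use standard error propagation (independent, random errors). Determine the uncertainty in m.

10.7 g

m is a linear combination, so absolute uncertainties add in quadrature:
  (δm_1)² = 100;  (δm_2)² = 14.4
δm = √(114) = 10.7 g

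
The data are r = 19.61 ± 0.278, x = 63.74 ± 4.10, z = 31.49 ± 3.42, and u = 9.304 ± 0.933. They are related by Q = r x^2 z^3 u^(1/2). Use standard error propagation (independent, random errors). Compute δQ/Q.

Q is a product of powers, so relative uncertainties combine in quadrature:
  (1·δr/r)² = (1×0.0142)² = 0.000201;  (2·δx/x)² = (2×0.0643)² = 0.0166;  (3·δz/z)² = (3×0.109)² = 0.106;  (½·δu/u)² = (0.5×0.100)² = 0.00251
δQ/Q = √(0.125) = 0.354

0.354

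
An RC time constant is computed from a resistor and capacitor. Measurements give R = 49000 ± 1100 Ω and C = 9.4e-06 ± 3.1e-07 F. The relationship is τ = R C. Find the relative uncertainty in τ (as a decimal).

0.0399

τ is a product of powers, so relative uncertainties combine in quadrature:
  (1·δR/R)² = (1×0.0224)² = 0.000504;  (1·δC/C)² = (1×0.0330)² = 0.00109
δτ/τ = √(0.00159) = 0.0399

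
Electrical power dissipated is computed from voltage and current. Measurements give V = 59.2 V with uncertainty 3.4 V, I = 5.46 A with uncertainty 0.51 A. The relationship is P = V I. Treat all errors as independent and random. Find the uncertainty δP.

35.4 W

Since P is a product/quotient, work with relative uncertainties:
  (1·δV/V)² = (1×0.0574)² = 0.00330;  (1·δI/I)² = (1×0.0934)² = 0.00872
δP/P = √(0.0120) = 0.110
P = 323 W, so δP = 0.110 × 323 = 35.4 W.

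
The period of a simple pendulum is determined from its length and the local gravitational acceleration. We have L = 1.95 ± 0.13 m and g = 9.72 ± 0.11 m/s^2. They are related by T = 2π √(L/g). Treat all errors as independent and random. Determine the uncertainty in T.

Each factor contributes (exponent × relative error)² to (δT/T)²:
  (½·δL/L)² = (0.5×0.0667)² = 0.00111;  (−½·δg/g)² = (-0.5×0.0113)² = 3.2e-05
δT/T = √(0.00114) = 0.0338
T = 2.81 s, so δT = 0.0338 × 2.81 = 0.0952 s.

0.0952 s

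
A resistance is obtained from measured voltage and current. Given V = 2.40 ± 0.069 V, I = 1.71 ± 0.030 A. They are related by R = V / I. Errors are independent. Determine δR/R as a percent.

3.37%

Each factor contributes (exponent × relative error)² to (δR/R)²:
  (1·δV/V)² = (1×0.0288)² = 0.000827;  (-1·δI/I)² = (-1×0.0175)² = 0.000308
δR/R = √(0.00113) = 0.0337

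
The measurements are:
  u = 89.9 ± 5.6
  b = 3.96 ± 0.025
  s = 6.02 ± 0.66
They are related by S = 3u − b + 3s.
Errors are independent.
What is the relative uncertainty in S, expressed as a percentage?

5.96%

Absolute uncertainties add in quadrature for a linear combination:
  (3·δu)² = 282;  (δb)² = 0.000625;  (3·δs)² = 3.92
δS = √(286) = 16.9
S = 284, so δS/S = 16.9/284 = 0.0596.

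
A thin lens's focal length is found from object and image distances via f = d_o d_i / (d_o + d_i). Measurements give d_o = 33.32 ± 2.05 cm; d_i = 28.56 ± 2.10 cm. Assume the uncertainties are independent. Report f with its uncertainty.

15.38 ± 0.749 cm

∂f/∂d_o = (d_i/(d_o+d_i))² = 0.213;  ∂f/∂d_i = (d_o/(d_o+d_i))² = 0.290
δf = √((∂f/∂d_o · δd_o)² + (∂f/∂d_i · δd_i)²) = √(0.191 + 0.371) = 0.749 cm
f = 15.38 cm.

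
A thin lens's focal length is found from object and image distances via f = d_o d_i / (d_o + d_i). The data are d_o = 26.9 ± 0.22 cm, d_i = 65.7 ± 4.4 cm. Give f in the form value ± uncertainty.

19.1 ± 0.387 cm

∂f/∂d_o = (d_i/(d_o+d_i))² = 0.503;  ∂f/∂d_i = (d_o/(d_o+d_i))² = 0.0844
δf = √((∂f/∂d_o · δd_o)² + (∂f/∂d_i · δd_i)²) = √(0.0123 + 0.138) = 0.387 cm
f = 19.1 cm.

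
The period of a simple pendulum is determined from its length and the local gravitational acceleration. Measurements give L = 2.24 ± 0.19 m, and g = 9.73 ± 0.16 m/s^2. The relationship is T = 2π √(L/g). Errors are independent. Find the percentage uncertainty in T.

4.32%

For a monomial T ∝ L^(1/2), g^(-1/2), fractional errors add in quadrature:
  (½·δL/L)² = (0.5×0.0848)² = 0.00180;  (−½·δg/g)² = (-0.5×0.0164)² = 6.76e-05
δT/T = √(0.00187) = 0.0432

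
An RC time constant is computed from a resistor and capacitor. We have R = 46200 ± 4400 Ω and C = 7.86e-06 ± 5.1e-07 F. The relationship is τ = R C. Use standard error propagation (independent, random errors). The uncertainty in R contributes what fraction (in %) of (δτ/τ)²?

(δτ/τ)² = (1·δR/R)² + (1·δC/C)²
  R term: (1×0.0952)² = 0.00907
  C term: (1×0.0649)² = 0.00421
Total = 0.0133. Share from R = 0.00907/0.0133 = 0.683.

68.3%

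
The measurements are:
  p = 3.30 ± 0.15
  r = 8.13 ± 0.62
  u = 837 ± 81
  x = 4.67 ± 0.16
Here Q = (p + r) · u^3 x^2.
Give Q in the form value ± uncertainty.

(1.46 ± 0.444) × 10^11

Let w = p + r = 11.4. δw = √(δp² + δr²) = √(0.0225 + 0.384) = 0.638, so δw/w = 0.0558.
Q is then a monomial in w, u, x:
δQ/Q = √((δw/w)² + (3·δu/u)² + (2·δx/x)²) = √(0.00311 + 0.0843 + 0.00470) = 0.303
Q = 1.46e+11, so δQ = 0.303 × 1.46e+11 = 4.44e+10.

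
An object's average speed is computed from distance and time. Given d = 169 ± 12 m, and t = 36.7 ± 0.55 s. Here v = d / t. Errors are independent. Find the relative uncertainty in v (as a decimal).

0.0726

For a monomial v ∝ d, t^-1, fractional errors add in quadrature:
  (1·δd/d)² = (1×0.0710)² = 0.00504;  (-1·δt/t)² = (-1×0.0150)² = 0.000225
δv/v = √(0.00527) = 0.0726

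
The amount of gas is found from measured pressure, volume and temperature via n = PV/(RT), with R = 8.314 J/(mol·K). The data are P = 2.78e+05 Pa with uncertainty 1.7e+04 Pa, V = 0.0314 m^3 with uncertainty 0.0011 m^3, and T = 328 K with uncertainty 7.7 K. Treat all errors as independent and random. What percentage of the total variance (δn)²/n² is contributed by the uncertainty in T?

(δn/n)² = (1·δP/P)² + (1·δV/V)² + (-1·δT/T)²
  P term: (1×0.0612)² = 0.00374
  V term: (1×0.0350)² = 0.00123
  T term: (-1×0.0235)² = 0.000551
Total = 0.00552. Share from T = 0.000551/0.00552 = 0.0999.

9.99%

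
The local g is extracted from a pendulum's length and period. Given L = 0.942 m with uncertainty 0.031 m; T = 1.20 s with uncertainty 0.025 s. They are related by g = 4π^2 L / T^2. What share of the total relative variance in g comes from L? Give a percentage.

38.4%

(δg/g)² = (1·δL/L)² + (-2·δT/T)²
  L term: (1×0.0329)² = 0.00108
  T term: (-2×0.0208)² = 0.00174
Total = 0.00282. Share from L = 0.00108/0.00282 = 0.384.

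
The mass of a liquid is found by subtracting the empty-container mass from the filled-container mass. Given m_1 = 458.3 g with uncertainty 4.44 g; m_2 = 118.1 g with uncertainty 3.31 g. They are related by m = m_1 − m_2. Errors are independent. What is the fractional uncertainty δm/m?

0.0163

m is a linear combination, so absolute uncertainties add in quadrature:
  (δm_1)² = 19.7;  (δm_2)² = 11.0
δm = √(30.7) = 5.54 g
m = 340.2 g, so δm/m = 5.54/340.2 = 0.0163.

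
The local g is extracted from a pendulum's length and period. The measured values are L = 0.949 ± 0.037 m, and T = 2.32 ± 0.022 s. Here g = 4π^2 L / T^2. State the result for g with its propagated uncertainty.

Relative error in a monomial: (δg/g)² = Σ (nᵢ · δxᵢ/xᵢ)².
  (1·δL/L)² = (1×0.0390)² = 0.00152;  (-2·δT/T)² = (-2×0.00948)² = 0.000360
δg/g = √(0.00188) = 0.0434
g = 6.96 m/s^2, so δg = 0.0434 × 6.96 = 0.302 m/s^2.

6.96 ± 0.302 m/s^2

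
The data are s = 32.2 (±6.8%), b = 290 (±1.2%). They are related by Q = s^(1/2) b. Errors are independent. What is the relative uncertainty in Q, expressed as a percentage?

Products/powers → add relative errors in quadrature, weighted by exponent:
  (½·δs/s)² = (0.5×0.0680)² = 0.00116;  (1·δb/b)² = (1×0.0120)² = 0.000144
δQ/Q = √(0.00130) = 0.0361

3.61%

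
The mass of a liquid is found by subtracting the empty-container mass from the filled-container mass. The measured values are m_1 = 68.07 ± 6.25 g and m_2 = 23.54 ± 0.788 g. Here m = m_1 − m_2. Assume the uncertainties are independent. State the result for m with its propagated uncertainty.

44.53 ± 6.30 g

Sums and differences: (δm)² = Σ (cᵢ δxᵢ)².
  (δm_1)² = 39.1;  (δm_2)² = 0.621
δm = √(39.7) = 6.30 g
m = 44.53 g.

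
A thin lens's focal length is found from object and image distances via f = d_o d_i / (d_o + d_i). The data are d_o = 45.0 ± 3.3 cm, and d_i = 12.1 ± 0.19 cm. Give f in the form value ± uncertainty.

∂f/∂d_o = (d_i/(d_o+d_i))² = 0.0449;  ∂f/∂d_i = (d_o/(d_o+d_i))² = 0.621
δf = √((∂f/∂d_o · δd_o)² + (∂f/∂d_i · δd_i)²) = √(0.0220 + 0.0139) = 0.189 cm
f = 9.54 cm.

9.54 ± 0.189 cm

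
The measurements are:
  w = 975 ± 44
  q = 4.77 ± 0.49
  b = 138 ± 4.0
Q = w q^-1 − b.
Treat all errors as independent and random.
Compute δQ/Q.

0.351

Let p = w·q^-1 = 204. δp/p = √((1·δw/w)² + (-1·δq/q)²) = √(0.00204 + 0.0106) = 0.112, so δp = 22.9.
Q = p − b: δQ = √(δp² + δb²) = √(526 + 16.0) = 23.3
Q = 66.4, so δQ/Q = 23.3/66.4 = 0.351.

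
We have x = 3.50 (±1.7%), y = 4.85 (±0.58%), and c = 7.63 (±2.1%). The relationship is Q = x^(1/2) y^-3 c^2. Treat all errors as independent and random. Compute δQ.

Q is a product of powers, so relative uncertainties combine in quadrature:
  (½·δx/x)² = (0.5×0.0170)² = 7.23e-05;  (-3·δy/y)² = (-3×0.00580)² = 0.000303;  (2·δc/c)² = (2×0.0210)² = 0.00176
δQ/Q = √(0.00214) = 0.0462
Q = 0.955, so δQ = 0.0462 × 0.955 = 0.0442.

0.0442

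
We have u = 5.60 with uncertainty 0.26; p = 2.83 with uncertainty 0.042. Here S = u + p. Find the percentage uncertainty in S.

3.12%

S is a linear combination, so absolute uncertainties add in quadrature:
  (δu)² = 0.0676;  (δp)² = 0.00176
δS = √(0.0694) = 0.263
S = 8.43, so δS/S = 0.263/8.43 = 0.0312.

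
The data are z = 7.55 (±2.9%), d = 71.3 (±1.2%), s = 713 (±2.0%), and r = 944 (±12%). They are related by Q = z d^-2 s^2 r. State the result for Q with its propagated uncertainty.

(7.13 ± 0.941) × 10^5

Each factor contributes (exponent × relative error)² to (δQ/Q)²:
  (1·δz/z)² = (1×0.0290)² = 0.000841;  (-2·δd/d)² = (-2×0.0120)² = 0.000576;  (2·δs/s)² = (2×0.0200)² = 0.00160;  (1·δr/r)² = (1×0.120)² = 0.0144
δQ/Q = √(0.0174) = 0.132
Q = 7.13e+05, so δQ = 0.132 × 7.13e+05 = 94100.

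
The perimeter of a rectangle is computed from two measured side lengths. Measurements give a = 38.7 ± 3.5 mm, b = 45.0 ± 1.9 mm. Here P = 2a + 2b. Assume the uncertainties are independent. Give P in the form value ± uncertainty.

Each term contributes (cᵢ δxᵢ)² to (δP)²:
  (2·δa)² = 49.0;  (2·δb)² = 14.4
δP = √(63.4) = 7.96 mm
P = 167 mm.

167 ± 7.96 mm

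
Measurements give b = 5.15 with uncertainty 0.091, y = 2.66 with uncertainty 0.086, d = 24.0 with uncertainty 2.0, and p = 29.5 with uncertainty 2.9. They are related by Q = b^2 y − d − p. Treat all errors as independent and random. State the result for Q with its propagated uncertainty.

Let w = b^2·y = 70.5. δw/w = √((2·δb/b)² + (1·δy/y)²) = √(0.00125 + 0.00105) = 0.0479, so δw = 3.38.
Q = w − d − p: δQ = √(δw² + δd² + δp²) = √(11.4 + 4.00 + 8.41) = 4.88
Q = 17.0.

17.0 ± 4.88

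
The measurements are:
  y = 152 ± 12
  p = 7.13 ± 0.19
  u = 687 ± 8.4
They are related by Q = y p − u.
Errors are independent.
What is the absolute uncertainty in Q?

Let w = y·p = 1080. δw/w = √((1·δy/y)² + (1·δp/p)²) = √(0.00623 + 0.000710) = 0.0833, so δw = 90.3.
Q = w − u: δQ = √(δw² + δu²) = √(8150 + 70.6) = 90.7

90.7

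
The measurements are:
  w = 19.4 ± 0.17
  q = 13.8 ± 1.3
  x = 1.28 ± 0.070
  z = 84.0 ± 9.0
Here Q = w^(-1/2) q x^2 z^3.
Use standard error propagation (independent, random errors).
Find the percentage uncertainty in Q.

Products/powers → add relative errors in quadrature, weighted by exponent:
  (−½·δw/w)² = (-0.5×0.00876)² = 1.92e-05;  (1·δq/q)² = (1×0.0942)² = 0.00887;  (2·δx/x)² = (2×0.0547)² = 0.0120;  (3·δz/z)² = (3×0.107)² = 0.103
δQ/Q = √(0.124) = 0.352

35.2%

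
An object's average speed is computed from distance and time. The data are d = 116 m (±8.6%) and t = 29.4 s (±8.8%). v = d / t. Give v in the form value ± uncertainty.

3.95 ± 0.485 m/s

Since v is a product/quotient, work with relative uncertainties:
  (1·δd/d)² = (1×0.0860)² = 0.00740;  (-1·δt/t)² = (-1×0.0880)² = 0.00774
δv/v = √(0.0151) = 0.123
v = 3.95 m/s, so δv = 0.123 × 3.95 = 0.485 m/s.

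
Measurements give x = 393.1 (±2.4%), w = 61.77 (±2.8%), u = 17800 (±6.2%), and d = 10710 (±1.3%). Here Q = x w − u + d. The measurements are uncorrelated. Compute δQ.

1430

Let p = x·w = 24280. δp/p = √((1·δx/x)² + (1·δw/w)²) = √(0.000576 + 0.000784) = 0.0369, so δp = 895.
Q = p − u + d: δQ = √(δp² + δu² + δd²) = √(8.02e+05 + 1.22e+06 + 19400) = 1430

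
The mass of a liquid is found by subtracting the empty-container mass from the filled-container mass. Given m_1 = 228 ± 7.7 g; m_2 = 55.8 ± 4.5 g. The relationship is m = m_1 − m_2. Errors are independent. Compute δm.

8.92 g

Sums and differences: (δm)² = Σ (cᵢ δxᵢ)².
  (δm_1)² = 59.3;  (δm_2)² = 20.2
δm = √(79.5) = 8.92 g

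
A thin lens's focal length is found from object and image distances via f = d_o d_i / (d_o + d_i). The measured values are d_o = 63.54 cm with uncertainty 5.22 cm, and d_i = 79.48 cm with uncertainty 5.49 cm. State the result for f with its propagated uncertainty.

∂f/∂d_o = (d_i/(d_o+d_i))² = 0.309;  ∂f/∂d_i = (d_o/(d_o+d_i))² = 0.197
δf = √((∂f/∂d_o · δd_o)² + (∂f/∂d_i · δd_i)²) = √(2.60 + 1.17) = 1.94 cm
f = 35.31 cm.

35.31 ± 1.94 cm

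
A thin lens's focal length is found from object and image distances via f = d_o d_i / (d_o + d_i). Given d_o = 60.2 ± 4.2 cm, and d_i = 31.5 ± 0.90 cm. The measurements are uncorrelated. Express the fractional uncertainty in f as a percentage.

3.04%

∂f/∂d_o = (d_i/(d_o+d_i))² = 0.118;  ∂f/∂d_i = (d_o/(d_o+d_i))² = 0.431
δf = √((∂f/∂d_o · δd_o)² + (∂f/∂d_i · δd_i)²) = √(0.246 + 0.150) = 0.629 cm
f = 20.7 cm, so δf/f = 0.629/20.7 = 0.0304.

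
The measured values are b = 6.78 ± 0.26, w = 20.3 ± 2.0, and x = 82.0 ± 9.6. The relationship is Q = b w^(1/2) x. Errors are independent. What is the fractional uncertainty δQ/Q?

For a monomial Q ∝ b, w^(1/2), x, fractional errors add in quadrature:
  (1·δb/b)² = (1×0.0383)² = 0.00147;  (½·δw/w)² = (0.5×0.0985)² = 0.00243;  (1·δx/x)² = (1×0.117)² = 0.0137
δQ/Q = √(0.0176) = 0.133

0.133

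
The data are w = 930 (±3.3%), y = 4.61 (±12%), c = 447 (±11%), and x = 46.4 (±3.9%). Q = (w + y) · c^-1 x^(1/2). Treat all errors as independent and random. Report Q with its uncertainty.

Let u = w + y = 935. δu = √(δw² + δy²) = √(942 + 0.306) = 30.7, so δu/u = 0.0328.
Q is then a monomial in u, c, x:
δQ/Q = √((δu/u)² + (-1·δc/c)² + (½·δx/x)²) = √(0.00108 + 0.0121 + 0.000380) = 0.116
Q = 14.2, so δQ = 0.116 × 14.2 = 1.66.

14.2 ± 1.66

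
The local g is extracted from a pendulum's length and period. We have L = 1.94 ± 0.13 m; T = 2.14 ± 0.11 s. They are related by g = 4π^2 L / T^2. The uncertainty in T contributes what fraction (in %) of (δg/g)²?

70.2%

(δg/g)² = (1·δL/L)² + (-2·δT/T)²
  L term: (1×0.0670)² = 0.00449
  T term: (-2×0.0514)² = 0.0106
Total = 0.0151. Share from T = 0.0106/0.0151 = 0.702.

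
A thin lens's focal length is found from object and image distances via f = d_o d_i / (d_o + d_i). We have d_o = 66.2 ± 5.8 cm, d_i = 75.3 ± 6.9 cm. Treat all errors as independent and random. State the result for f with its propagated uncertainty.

35.2 ± 2.23 cm

∂f/∂d_o = (d_i/(d_o+d_i))² = 0.283;  ∂f/∂d_i = (d_o/(d_o+d_i))² = 0.219
δf = √((∂f/∂d_o · δd_o)² + (∂f/∂d_i · δd_i)²) = √(2.70 + 2.28) = 2.23 cm
f = 35.2 cm.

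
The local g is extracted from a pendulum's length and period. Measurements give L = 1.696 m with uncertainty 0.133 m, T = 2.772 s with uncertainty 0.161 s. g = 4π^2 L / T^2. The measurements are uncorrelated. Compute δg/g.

Relative error in a monomial: (δg/g)² = Σ (nᵢ · δxᵢ/xᵢ)².
  (1·δL/L)² = (1×0.0784)² = 0.00615;  (-2·δT/T)² = (-2×0.0581)² = 0.0135
δg/g = √(0.0196) = 0.140

0.140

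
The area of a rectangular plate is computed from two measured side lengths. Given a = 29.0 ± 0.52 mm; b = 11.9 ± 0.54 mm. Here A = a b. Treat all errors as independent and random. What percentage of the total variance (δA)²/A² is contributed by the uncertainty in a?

(δA/A)² = (1·δa/a)² + (1·δb/b)²
  a term: (1×0.0179)² = 0.000322
  b term: (1×0.0454)² = 0.00206
Total = 0.00238. Share from a = 0.000322/0.00238 = 0.135.

13.5%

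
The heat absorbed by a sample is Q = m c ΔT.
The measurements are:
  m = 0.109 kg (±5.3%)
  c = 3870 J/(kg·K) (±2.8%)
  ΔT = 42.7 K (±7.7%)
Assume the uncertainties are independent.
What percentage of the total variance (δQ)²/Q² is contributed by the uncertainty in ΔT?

(δQ/Q)² = (1·δm/m)² + (1·δc/c)² + (1·δΔT/ΔT)²
  m term: (1×0.0530)² = 0.00281
  c term: (1×0.0280)² = 0.000784
  ΔT term: (1×0.0770)² = 0.00593
Total = 0.00952. Share from ΔT = 0.00593/0.00952 = 0.623.

62.3%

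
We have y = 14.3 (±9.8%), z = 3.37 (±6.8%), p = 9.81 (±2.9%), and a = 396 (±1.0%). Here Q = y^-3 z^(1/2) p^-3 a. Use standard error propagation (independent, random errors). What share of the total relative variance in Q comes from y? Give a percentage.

(δQ/Q)² = (-3·δy/y)² + (½·δz/z)² + (-3·δp/p)² + (1·δa/a)²
  y term: (-3×0.0980)² = 0.0864
  z term: (0.5×0.0680)² = 0.00116
  p term: (-3×0.0290)² = 0.00757
  a term: (1×0.0100)² = 0.000100
Total = 0.0953. Share from y = 0.0864/0.0953 = 0.907.

90.7%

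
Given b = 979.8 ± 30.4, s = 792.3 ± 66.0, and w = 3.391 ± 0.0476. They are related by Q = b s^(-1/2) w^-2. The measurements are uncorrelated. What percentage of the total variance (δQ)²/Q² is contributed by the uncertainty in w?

(δQ/Q)² = (1·δb/b)² + (−½·δs/s)² + (-2·δw/w)²
  b term: (1×0.0310)² = 0.000963
  s term: (-0.5×0.0833)² = 0.00173
  w term: (-2×0.0140)² = 0.000788
Total = 0.00349. Share from w = 0.000788/0.00349 = 0.226.

22.6%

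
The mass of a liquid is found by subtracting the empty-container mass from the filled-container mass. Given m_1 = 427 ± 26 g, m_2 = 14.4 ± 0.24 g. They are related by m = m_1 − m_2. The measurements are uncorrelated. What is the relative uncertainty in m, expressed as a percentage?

m is a linear combination, so absolute uncertainties add in quadrature:
  (δm_1)² = 676;  (δm_2)² = 0.0576
δm = √(676) = 26.0 g
m = 413 g, so δm/m = 26.0/413 = 0.0630.

6.30%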